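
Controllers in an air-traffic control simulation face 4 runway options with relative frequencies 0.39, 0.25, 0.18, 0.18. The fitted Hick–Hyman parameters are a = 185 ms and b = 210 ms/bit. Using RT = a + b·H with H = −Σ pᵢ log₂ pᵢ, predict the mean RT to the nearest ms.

588 ms

H = 0.39·log₂(1/0.39) + 0.25·log₂(1/0.25) + 0.18·log₂(1/0.18) + 0.18·log₂(1/0.18) = 1.9204 bits.
RT = 185 + 210 × 1.9204 = 588.29 ms.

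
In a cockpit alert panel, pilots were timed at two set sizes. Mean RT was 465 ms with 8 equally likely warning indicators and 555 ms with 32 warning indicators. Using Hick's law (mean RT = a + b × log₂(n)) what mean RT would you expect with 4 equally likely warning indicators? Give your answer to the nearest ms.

420 ms

Fit slope and intercept:
  b = (555 − 465) / (log₂ 32 − log₂ 8) = 90 / (5 − 3) = 45 ms/bit
  a = 465 − 45 × 3 = 330 ms
Then RT(4) = 330 + 45 × log₂ 4 = 330 + 45 × 2 ≈ 420.000 ms.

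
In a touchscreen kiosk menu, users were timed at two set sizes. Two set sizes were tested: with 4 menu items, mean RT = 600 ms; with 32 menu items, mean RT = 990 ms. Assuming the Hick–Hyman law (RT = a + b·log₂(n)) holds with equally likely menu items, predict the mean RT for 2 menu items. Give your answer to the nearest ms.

With log₂ n on the abscissa the relation is linear; from the two conditions:
  b = (990 − 600) / (log₂ 32 − log₂ 4) = 390 / (5 − 2) = 130 ms/bit
  a = 600 − 130 × 2 = 340 ms
Then RT(2) = 340 + 130 × log₂ 2 = 340 + 130 × 1 ≈ 470.000 ms.

470 ms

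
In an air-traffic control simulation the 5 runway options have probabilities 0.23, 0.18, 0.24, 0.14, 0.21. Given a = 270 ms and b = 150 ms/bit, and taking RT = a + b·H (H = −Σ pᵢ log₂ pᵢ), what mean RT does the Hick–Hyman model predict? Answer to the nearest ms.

Entropy contributions −pᵢ log₂ pᵢ: 0.4877, 0.4453, 0.4941, 0.3971, 0.4728; sum H = 2.2970 bits.
RT = a + bH = 270 + 150·2.2970 = 614.56 ms.

615 ms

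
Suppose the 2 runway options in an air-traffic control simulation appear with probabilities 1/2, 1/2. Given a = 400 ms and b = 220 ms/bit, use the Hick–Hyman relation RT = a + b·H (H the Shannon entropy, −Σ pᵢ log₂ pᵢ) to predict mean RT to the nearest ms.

H = −Σ pᵢ log₂ pᵢ = 0.5·1 + 0.5·1 = 1.000 bits.
RT = 400 + 220 × 1.000 = 620.00 ms.

620 ms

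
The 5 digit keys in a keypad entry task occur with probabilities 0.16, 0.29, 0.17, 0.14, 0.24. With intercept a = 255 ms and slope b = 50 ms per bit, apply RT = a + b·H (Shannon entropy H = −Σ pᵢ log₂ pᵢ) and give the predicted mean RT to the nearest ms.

368 ms

H = 0.16·log₂(1/0.16) + 0.29·log₂(1/0.29) + 0.17·log₂(1/0.17) + 0.14·log₂(1/0.14) + 0.24·log₂(1/0.24) = 2.2668 bits.
RT = 255 + 50 × 2.2668 = 368.34 ms.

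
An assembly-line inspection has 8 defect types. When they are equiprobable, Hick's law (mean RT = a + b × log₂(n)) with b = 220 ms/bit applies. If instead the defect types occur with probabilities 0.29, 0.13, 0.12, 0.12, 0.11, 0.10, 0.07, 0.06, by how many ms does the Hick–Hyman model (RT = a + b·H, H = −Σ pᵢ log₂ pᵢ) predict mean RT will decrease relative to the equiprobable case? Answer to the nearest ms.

38 ms

Equiprobable entropy H₀ = log₂ 8 = 3.0000 bits.
Skewed entropy H = −Σ pᵢ log₂ pᵢ = 2.8293 bits.
ΔRT = b·(H₀ − H) = 220 × 0.1707 = 37.56 ms.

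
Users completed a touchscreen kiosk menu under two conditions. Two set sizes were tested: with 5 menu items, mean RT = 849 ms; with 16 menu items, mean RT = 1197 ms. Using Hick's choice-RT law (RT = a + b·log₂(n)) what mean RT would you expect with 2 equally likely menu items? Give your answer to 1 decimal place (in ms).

Fit slope and intercept:
  b = (1197 − 849) / (log₂ 16 − log₂ 5) = 348 / (4 − 2.3219) = 207.381 ms/bit
  a = 849 − 207.381 × 2.3219 = 367.477 ms
Then RT(2) = 367.477 + 207.381 × log₂ 2 = 367.477 + 207.381 × 1 ≈ 574.857 ms.

574.9 ms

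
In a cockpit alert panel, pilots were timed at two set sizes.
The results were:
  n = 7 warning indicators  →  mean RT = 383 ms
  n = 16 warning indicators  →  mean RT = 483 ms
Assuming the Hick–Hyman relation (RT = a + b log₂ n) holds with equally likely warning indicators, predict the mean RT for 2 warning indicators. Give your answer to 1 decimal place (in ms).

Fit slope and intercept:
  b = (483 − 383) / (log₂ 16 − log₂ 7) = 100 / (4 − 2.8074) = 83.847 ms/bit
  a = 383 − 83.847 × 2.8074 = 147.611 ms
Then RT(2) = 147.611 + 83.847 × log₂ 2 = 147.611 + 83.847 × 1 ≈ 231.458 ms.

231.5 ms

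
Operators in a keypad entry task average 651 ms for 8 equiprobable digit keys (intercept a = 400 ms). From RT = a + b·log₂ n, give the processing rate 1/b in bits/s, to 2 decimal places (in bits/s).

Choice component = 651 − 400 = 251 ms over log₂(8) = 3 bits.
b = 251 / 3 = 83.667 ms/bit, so 1/b = 11.952 bits/s.

11.95 bits/s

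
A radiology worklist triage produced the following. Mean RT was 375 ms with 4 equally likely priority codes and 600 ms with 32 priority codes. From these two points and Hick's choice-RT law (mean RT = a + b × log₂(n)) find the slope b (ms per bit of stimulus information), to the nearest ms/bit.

The slope on a log₂ axis is (600 − 375) / (5 − 2) = 75 ms/bit.

75 ms/bit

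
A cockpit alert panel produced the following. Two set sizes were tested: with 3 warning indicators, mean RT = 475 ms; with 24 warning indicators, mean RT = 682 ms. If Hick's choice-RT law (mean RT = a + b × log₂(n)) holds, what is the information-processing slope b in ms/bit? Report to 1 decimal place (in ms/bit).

Slope: b = (682 − 475) / (log₂ 24 − log₂ 3) = 207/3.0000 = 69.000 ms/bit.

69.0 ms/bit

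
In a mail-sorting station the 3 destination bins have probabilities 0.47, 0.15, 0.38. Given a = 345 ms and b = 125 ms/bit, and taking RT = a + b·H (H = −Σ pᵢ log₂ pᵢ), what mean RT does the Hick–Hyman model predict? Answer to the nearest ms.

527 ms

H = 0.47·log₂(1/0.47) + 0.15·log₂(1/0.15) + 0.38·log₂(1/0.38) = 1.4530 bits.
RT = 345 + 125 × 1.4530 = 526.62 ms.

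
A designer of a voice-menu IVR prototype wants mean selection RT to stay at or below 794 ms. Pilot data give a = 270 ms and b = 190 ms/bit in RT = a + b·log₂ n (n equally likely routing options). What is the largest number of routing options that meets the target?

6

Information budget: (794 − 270)/190 = 2.7579 bits, so n ≤ 2^2.7579 = 6.764 → at most 6.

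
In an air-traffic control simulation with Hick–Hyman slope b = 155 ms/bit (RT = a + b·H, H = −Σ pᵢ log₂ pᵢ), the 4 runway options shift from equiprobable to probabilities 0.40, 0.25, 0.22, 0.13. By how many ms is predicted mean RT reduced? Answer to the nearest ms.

17 ms

Equiprobable entropy H₀ = log₂ 4 = 2.0000 bits.
Skewed entropy H = −Σ pᵢ log₂ pᵢ = 1.8920 bits.
ΔRT = b·(H₀ − H) = 155 × 0.1080 = 16.74 ms.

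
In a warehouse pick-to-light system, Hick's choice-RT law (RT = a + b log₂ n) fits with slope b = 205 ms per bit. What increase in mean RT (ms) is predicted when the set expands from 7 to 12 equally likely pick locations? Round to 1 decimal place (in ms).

159.4 ms

ΔRT = (a + b log₂ n₂) − (a + b log₂ n₁) = b·(log₂ n₂ − log₂ n₁).
log₂(12) − log₂(7) = 3.5850 − 2.8074 = 0.7776.
ΔRT = 205 × 0.7776 = 159.410 ms.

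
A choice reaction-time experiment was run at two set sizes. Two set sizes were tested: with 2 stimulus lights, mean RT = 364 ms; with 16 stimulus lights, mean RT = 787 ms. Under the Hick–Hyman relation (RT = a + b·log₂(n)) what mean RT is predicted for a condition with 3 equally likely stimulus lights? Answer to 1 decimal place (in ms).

446.5 ms

RT is linear in log₂ n, so two points fix the line:
  b = (787 − 364) / (log₂ 16 − log₂ 2) = 423 / (4 − 1) = 141.000 ms/bit
  a = 364 − 141.000 × 1 = 223.000 ms
Then RT(3) = 223.000 + 141.000 × log₂ 3 = 223.000 + 141.000 × 1.5850 ≈ 446.480 ms.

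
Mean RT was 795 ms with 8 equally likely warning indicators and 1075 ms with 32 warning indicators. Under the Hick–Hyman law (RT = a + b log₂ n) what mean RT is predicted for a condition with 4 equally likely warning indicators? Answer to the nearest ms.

Solve the two-equation system in a and b:
  b = (1075 − 795) / (log₂ 32 − log₂ 8) = 280 / (5 − 3) = 140 ms/bit
  a = 795 − 140 × 3 = 375 ms
Then RT(4) = 375 + 140 × log₂ 4 = 375 + 140 × 2 ≈ 655.000 ms.

655 ms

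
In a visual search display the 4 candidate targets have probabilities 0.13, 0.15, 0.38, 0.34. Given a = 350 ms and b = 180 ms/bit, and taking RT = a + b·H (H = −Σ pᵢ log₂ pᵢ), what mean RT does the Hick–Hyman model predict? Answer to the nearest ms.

H = 0.13·log₂(1/0.13) + 0.15·log₂(1/0.15) + 0.38·log₂(1/0.38) + 0.34·log₂(1/0.34) = 1.8528 bits.
RT = 350 + 180 × 1.8528 = 683.51 ms.

684 ms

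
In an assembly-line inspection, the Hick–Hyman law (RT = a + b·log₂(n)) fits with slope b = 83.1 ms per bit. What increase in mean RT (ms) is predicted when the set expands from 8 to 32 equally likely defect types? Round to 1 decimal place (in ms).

166.2 ms

ΔRT = (a + b log₂ n₂) − (a + b log₂ n₁) = b·(log₂ n₂ − log₂ n₁).
log₂(32) − log₂(8) = log₂(32/8) = log₂(4) = 2.
ΔRT = 83.1 × 2.0000 = 166.200 ms.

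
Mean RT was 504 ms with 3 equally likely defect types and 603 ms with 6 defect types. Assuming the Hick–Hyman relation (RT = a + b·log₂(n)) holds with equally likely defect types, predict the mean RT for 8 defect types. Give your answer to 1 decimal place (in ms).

Solve the two-equation system in a and b:
  b = (603 − 504) / (log₂ 6 − log₂ 3) = 99 / (2.5850 − 1.5850) = 99.000 ms/bit
  a = 504 − 99.000 × 1.5850 = 347.089 ms
Then RT(8) = 347.089 + 99.000 × log₂ 8 = 347.089 + 99.000 × 3 ≈ 644.089 ms.

644.1 ms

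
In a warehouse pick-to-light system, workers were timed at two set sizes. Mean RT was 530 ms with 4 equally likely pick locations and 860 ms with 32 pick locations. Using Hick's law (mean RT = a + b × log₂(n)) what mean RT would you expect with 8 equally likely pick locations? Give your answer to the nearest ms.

640 ms

RT is linear in log₂ n, so two points fix the line:
  b = (860 − 530) / (log₂ 32 − log₂ 4) = 330 / (5 − 2) = 110 ms/bit
  a = 530 − 110 × 2 = 310 ms
Then RT(8) = 310 + 110 × log₂ 8 = 310 + 110 × 3 ≈ 640.000 ms.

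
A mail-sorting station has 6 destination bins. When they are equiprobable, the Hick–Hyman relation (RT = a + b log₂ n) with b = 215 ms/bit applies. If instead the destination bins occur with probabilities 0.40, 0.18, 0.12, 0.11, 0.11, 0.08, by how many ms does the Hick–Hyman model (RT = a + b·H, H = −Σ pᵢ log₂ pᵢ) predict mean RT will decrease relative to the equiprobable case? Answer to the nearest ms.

54 ms

Equiprobable entropy H₀ = log₂ 6 = 2.5850 bits.
Skewed entropy H = −Σ pᵢ log₂ pᵢ = 2.3332 bits.
ΔRT = b·(H₀ − H) = 215 × 0.2517 = 54.12 ms.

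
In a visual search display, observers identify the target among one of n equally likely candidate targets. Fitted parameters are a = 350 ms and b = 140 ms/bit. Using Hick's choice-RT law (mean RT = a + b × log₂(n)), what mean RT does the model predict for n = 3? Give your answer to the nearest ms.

572 ms

log₂(3) = 1.5850 bits, so RT = 350 + 140 × 1.5850 ≈ 571.895 ms.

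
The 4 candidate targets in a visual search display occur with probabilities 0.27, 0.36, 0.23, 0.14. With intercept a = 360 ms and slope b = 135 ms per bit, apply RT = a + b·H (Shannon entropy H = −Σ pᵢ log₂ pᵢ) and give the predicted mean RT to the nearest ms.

620 ms

H = 0.27·log₂(1/0.27) + 0.36·log₂(1/0.36) + 0.23·log₂(1/0.23) + 0.14·log₂(1/0.14) = 1.9254 bits.
RT = 360 + 135 × 1.9254 = 619.93 ms.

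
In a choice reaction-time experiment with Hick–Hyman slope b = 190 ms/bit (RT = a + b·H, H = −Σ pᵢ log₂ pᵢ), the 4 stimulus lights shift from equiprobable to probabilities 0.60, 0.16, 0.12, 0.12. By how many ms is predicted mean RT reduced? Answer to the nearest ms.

76 ms

Equiprobable entropy H₀ = log₂ 4 = 2.0000 bits.
Skewed entropy H = −Σ pᵢ log₂ pᵢ = 1.5993 bits.
ΔRT = b·(H₀ − H) = 190 × 0.4007 = 76.13 ms.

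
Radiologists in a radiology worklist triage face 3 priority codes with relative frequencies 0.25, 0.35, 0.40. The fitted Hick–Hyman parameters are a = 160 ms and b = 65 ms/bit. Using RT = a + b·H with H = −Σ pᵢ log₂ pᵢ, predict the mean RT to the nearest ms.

Entropy contributions −pᵢ log₂ pᵢ: 0.5000, 0.5301, 0.5288; sum H = 1.5589 bits.
RT = a + bH = 160 + 65·1.5589 = 261.33 ms.

261 ms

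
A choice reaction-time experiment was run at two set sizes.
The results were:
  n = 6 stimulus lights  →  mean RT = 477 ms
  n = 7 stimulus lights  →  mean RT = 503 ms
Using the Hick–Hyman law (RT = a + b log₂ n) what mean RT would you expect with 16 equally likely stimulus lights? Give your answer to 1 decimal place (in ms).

642.4 ms

With log₂ n on the abscissa the relation is linear; from the two conditions:
  b = (503 − 477) / (log₂ 7 − log₂ 6) = 26 / (2.8074 − 2.5850) = 116.910 ms/bit
  a = 477 − 116.910 × 2.5850 = 174.791 ms
Then RT(16) = 174.791 + 116.910 × log₂ 16 = 174.791 + 116.910 × 4 ≈ 642.433 ms.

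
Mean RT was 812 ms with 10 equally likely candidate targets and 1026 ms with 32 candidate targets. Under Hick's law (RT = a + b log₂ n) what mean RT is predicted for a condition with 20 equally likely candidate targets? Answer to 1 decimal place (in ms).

939.5 ms

With log₂ n on the abscissa the relation is linear; from the two conditions:
  b = (1026 − 812) / (log₂ 32 − log₂ 10) = 214 / (5 − 3.3219) = 127.527 ms/bit
  a = 812 − 127.527 × 3.3219 = 388.363 ms
Then RT(20) = 388.363 + 127.527 × log₂ 20 = 388.363 + 127.527 × 4.3219 ≈ 939.527 ms.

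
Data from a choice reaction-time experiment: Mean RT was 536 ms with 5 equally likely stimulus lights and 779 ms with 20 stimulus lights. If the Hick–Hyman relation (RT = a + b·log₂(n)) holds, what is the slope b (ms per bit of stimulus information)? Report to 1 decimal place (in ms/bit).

The slope on a log₂ axis is (779 − 536) / (4.3219 − 2.3219) = 121.500 ms/bit.

121.5 ms/bit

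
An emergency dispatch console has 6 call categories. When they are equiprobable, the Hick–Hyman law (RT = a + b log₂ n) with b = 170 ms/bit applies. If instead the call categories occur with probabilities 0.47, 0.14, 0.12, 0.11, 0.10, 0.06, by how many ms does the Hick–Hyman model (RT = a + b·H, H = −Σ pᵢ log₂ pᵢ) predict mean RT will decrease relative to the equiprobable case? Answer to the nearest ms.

Equiprobable entropy H₀ = log₂ 6 = 2.5850 bits.
Skewed entropy H = −Σ pᵢ log₂ pᵢ = 2.2021 bits.
ΔRT = b·(H₀ − H) = 170 × 0.3828 = 65.08 ms.

65 ms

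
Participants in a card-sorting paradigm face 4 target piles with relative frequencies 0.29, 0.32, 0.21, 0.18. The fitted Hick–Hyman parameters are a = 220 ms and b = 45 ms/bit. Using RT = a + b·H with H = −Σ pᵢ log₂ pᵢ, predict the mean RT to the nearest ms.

H = 0.29·log₂(1/0.29) + 0.32·log₂(1/0.32) + 0.21·log₂(1/0.21) + 0.18·log₂(1/0.18) = 1.9621 bits.
RT = 220 + 45 × 1.9621 = 308.29 ms.

308 ms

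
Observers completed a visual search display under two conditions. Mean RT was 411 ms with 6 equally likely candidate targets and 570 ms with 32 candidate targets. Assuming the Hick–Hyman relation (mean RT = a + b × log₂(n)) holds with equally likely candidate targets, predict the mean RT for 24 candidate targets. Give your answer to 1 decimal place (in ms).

542.7 ms

RT is linear in log₂ n, so two points fix the line:
  b = (570 − 411) / (log₂ 32 − log₂ 6) = 159 / (5 − 2.5850) = 65.837 ms/bit
  a = 411 − 65.837 × 2.5850 = 240.813 ms
Then RT(24) = 240.813 + 65.837 × log₂ 24 = 240.813 + 65.837 × 4.5850 ≈ 542.675 ms.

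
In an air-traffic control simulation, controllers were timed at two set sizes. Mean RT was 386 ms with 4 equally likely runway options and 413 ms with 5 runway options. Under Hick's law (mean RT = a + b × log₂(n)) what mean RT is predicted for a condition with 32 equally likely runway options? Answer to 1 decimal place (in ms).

RT is linear in log₂ n, so two points fix the line:
  b = (413 − 386) / (log₂ 5 − log₂ 4) = 27 / (2.3219 − 2) = 83.870 ms/bit
  a = 386 − 83.870 × 2 = 218.261 ms
Then RT(32) = 218.261 + 83.870 × log₂ 32 = 218.261 + 83.870 × 5 ≈ 637.609 ms.

637.6 ms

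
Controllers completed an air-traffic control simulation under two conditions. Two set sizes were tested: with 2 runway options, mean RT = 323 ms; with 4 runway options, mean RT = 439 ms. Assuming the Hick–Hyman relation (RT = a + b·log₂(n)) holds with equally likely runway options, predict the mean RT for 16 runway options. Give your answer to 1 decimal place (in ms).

671.0 ms

Fit slope and intercept:
  b = (439 − 323) / (log₂ 4 − log₂ 2) = 116 / (2 − 1) = 116.000 ms/bit
  a = 323 − 116.000 × 1 = 207.000 ms
Then RT(16) = 207.000 + 116.000 × log₂ 16 = 207.000 + 116.000 × 4 ≈ 671.000 ms.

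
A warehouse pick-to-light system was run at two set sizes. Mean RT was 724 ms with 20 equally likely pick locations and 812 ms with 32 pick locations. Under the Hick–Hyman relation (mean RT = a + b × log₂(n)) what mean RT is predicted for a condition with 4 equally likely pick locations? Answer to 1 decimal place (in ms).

Solve the two-equation system in a and b:
  b = (812 − 724) / (log₂ 32 − log₂ 20) = 88 / (5 − 4.3219) = 129.780 ms/bit
  a = 724 − 129.780 × 4.3219 = 163.101 ms
Then RT(4) = 163.101 + 129.780 × log₂ 4 = 163.101 + 129.780 × 2 ≈ 422.661 ms.

422.7 ms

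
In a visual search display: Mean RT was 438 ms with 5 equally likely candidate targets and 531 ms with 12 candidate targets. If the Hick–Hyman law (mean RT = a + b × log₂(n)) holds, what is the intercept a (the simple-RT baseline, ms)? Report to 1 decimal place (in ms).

The slope on a log₂ axis is (531 − 438) / (3.5850 − 2.3219) = 73.632 ms/bit.
a = RT₁ − b·log₂ n₁ = 438 − 73.632 × 2.3219 = 267.031 ms.

267.0 ms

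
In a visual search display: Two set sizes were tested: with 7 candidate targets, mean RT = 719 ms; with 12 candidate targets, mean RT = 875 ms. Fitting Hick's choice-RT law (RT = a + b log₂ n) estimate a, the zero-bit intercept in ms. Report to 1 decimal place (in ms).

155.8 ms

b = (RT₂ − RT₁)/(log₂ n₂ − log₂ n₁) = (875 − 719)/(3.5850 − 2.8074) = 200.615 ms/bit.
a = RT₁ − b·log₂ n₁ = 719 − 200.615 × 2.8074 = 155.802 ms.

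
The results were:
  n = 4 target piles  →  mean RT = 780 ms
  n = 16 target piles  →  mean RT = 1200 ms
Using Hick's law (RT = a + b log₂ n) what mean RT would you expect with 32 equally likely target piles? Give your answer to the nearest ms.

Solve the two-equation system in a and b:
  b = (1200 − 780) / (log₂ 16 − log₂ 4) = 420 / (4 − 2) = 210 ms/bit
  a = 780 − 210 × 2 = 360 ms
Then RT(32) = 360 + 210 × log₂ 32 = 360 + 210 × 5 ≈ 1410.000 ms.

1410 ms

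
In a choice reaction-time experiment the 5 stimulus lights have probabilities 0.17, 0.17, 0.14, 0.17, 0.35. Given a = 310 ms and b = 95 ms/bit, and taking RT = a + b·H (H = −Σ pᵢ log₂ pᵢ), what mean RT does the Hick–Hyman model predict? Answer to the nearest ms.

Entropy contributions −pᵢ log₂ pᵢ: 0.4346, 0.4346, 0.3971, 0.4346, 0.5301; sum H = 2.2310 bits.
RT = a + bH = 310 + 95·2.2310 = 521.94 ms.

522 ms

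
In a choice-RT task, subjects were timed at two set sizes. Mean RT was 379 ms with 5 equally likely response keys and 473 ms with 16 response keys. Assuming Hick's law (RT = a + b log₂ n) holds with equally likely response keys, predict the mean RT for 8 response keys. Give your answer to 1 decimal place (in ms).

417.0 ms

RT is linear in log₂ n, so two points fix the line:
  b = (473 − 379) / (log₂ 16 − log₂ 5) = 94 / (4 − 2.3219) = 56.017 ms/bit
  a = 379 − 56.017 × 2.3219 = 248.933 ms
Then RT(8) = 248.933 + 56.017 × log₂ 8 = 248.933 + 56.017 × 3 ≈ 416.983 ms.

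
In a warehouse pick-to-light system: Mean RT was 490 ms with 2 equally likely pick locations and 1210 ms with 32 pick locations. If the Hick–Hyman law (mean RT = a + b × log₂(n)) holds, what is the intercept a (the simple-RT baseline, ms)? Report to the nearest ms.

310 ms

The slope on a log₂ axis is (1210 − 490) / (5 − 1) = 180 ms/bit.
Intercept: a = 490 − 180·log₂(2) = 310.000 ms.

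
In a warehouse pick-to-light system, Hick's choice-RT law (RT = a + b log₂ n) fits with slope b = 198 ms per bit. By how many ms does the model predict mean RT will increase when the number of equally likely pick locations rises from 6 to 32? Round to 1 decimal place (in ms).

478.2 ms

Only the slope matters, since a is common to both: ΔRT = b·log₂(n₂/n₁).
log₂(32) − log₂(6) = 5 − 2.5850 = 2.4150.
ΔRT = 198 × 2.4150 = 478.177 ms.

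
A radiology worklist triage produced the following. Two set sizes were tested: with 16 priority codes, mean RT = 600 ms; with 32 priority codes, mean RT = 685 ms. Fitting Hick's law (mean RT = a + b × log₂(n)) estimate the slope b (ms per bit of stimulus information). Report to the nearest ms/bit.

Slope: b = (685 − 600) / (log₂ 32 − log₂ 16) = 85/1.0000 = 85 ms/bit.

85 ms/bit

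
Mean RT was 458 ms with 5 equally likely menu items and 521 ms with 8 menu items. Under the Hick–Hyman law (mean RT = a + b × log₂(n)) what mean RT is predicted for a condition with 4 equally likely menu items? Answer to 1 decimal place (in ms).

Fit slope and intercept:
  b = (521 − 458) / (log₂ 8 − log₂ 5) = 63 / (3 − 2.3219) = 92.911 ms/bit
  a = 458 − 92.911 × 2.3219 = 242.268 ms
Then RT(4) = 242.268 + 92.911 × log₂ 4 = 242.268 + 92.911 × 2 ≈ 428.089 ms.

428.1 ms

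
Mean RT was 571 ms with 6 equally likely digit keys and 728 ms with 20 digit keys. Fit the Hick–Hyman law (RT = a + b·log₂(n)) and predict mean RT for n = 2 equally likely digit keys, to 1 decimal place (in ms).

With log₂ n on the abscissa the relation is linear; from the two conditions:
  b = (728 − 571) / (log₂ 20 − log₂ 6) = 157 / (4.3219 − 2.5850) = 90.388 ms/bit
  a = 571 − 90.388 × 2.5850 = 337.352 ms
Then RT(2) = 337.352 + 90.388 × log₂ 2 = 337.352 + 90.388 × 1 ≈ 427.739 ms.

427.7 ms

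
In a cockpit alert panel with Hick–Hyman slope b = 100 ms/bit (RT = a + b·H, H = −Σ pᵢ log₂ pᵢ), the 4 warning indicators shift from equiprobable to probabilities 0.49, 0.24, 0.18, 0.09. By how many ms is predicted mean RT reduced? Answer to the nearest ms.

Equiprobable entropy H₀ = log₂ 4 = 2.0000 bits.
Skewed entropy H = −Σ pᵢ log₂ pᵢ = 1.7564 bits.
ΔRT = b·(H₀ − H) = 100 × 0.2436 = 24.36 ms.

24 ms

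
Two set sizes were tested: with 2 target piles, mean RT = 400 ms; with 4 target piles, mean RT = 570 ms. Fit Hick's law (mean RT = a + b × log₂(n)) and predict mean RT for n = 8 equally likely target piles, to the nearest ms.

740 ms

With log₂ n on the abscissa the relation is linear; from the two conditions:
  b = (570 − 400) / (log₂ 4 − log₂ 2) = 170 / (2 − 1) = 170 ms/bit
  a = 400 − 170 × 1 = 230 ms
Then RT(8) = 230 + 170 × log₂ 8 = 230 + 170 × 3 ≈ 740.000 ms.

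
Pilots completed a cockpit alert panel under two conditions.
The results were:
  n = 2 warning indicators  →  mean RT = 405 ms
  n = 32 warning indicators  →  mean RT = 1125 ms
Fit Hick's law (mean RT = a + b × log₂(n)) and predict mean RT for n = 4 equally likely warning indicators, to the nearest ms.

585 ms

RT is linear in log₂ n, so two points fix the line:
  b = (1125 − 405) / (log₂ 32 − log₂ 2) = 720 / (5 − 1) = 180 ms/bit
  a = 405 − 180 × 1 = 225 ms
Then RT(4) = 225 + 180 × log₂ 4 = 225 + 180 × 2 ≈ 585.000 ms.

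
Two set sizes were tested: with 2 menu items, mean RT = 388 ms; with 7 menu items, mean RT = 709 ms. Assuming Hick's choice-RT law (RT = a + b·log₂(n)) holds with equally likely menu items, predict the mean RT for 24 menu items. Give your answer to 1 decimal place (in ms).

With log₂ n on the abscissa the relation is linear; from the two conditions:
  b = (709 − 388) / (log₂ 7 − log₂ 2) = 321 / (2.8074 − 1) = 177.608 ms/bit
  a = 388 − 177.608 × 1 = 210.392 ms
Then RT(24) = 210.392 + 177.608 × log₂ 24 = 210.392 + 177.608 × 4.5850 ≈ 1024.717 ms.

1024.7 ms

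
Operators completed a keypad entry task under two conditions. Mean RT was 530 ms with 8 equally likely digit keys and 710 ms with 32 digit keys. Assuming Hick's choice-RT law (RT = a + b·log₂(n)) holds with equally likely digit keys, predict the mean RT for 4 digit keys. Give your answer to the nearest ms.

Solve the two-equation system in a and b:
  b = (710 − 530) / (log₂ 32 − log₂ 8) = 180 / (5 − 3) = 90 ms/bit
  a = 530 − 90 × 3 = 260 ms
Then RT(4) = 260 + 90 × log₂ 4 = 260 + 90 × 2 ≈ 440.000 ms.

440 ms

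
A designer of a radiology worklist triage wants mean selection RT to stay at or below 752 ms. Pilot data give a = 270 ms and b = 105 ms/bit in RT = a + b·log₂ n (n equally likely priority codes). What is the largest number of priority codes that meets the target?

24

Information budget: (752 − 270)/105 = 4.5905 bits, so n ≤ 2^4.5905 = 24.092 → at most 24.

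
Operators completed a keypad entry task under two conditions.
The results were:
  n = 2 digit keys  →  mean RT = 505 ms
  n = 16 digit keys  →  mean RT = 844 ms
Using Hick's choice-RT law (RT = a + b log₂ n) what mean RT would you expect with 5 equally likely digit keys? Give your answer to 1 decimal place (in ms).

654.4 ms

Fit slope and intercept:
  b = (844 − 505) / (log₂ 16 − log₂ 2) = 339 / (4 − 1) = 113.000 ms/bit
  a = 505 − 113.000 × 1 = 392.000 ms
Then RT(5) = 392.000 + 113.000 × log₂ 5 = 392.000 + 113.000 × 2.3219 ≈ 654.378 ms.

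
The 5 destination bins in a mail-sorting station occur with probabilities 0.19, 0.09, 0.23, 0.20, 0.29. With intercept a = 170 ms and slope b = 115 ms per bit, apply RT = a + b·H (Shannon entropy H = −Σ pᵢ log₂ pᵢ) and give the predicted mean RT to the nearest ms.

427 ms

H = 0.19·log₂(1/0.19) + 0.09·log₂(1/0.09) + 0.23·log₂(1/0.23) + 0.20·log₂(1/0.20) + 0.29·log₂(1/0.29) = 2.2378 bits.
RT = 170 + 115 × 2.2378 = 427.35 ms.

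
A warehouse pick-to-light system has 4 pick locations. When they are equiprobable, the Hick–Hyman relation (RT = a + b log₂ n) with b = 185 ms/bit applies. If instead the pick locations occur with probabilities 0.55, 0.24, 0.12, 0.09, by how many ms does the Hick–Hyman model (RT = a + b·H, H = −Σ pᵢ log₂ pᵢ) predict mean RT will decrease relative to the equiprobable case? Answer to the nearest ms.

Equiprobable entropy H₀ = log₂ 4 = 2.0000 bits.
Skewed entropy H = −Σ pᵢ log₂ pᵢ = 1.6482 bits.
ΔRT = b·(H₀ − H) = 185 × 0.3518 = 65.08 ms.

65 ms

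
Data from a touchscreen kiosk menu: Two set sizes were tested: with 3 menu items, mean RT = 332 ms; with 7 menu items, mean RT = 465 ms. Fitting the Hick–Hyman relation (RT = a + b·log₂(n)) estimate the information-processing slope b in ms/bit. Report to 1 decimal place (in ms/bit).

b = (RT₂ − RT₁)/(log₂ n₂ − log₂ n₁) = (465 − 332)/(2.8074 − 1.5850) = 108.803 ms/bit.

108.8 ms/bit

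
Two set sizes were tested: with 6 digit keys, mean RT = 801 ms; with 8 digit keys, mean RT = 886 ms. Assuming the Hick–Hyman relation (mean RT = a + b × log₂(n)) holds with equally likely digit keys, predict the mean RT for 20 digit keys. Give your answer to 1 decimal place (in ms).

Fit slope and intercept:
  b = (886 − 801) / (log₂ 8 − log₂ 6) = 85 / (3 − 2.5850) = 204.801 ms/bit
  a = 801 − 204.801 × 2.5850 = 271.598 ms
Then RT(20) = 271.598 + 204.801 × log₂ 20 = 271.598 + 204.801 × 4.3219 ≈ 1156.732 ms.

1156.7 ms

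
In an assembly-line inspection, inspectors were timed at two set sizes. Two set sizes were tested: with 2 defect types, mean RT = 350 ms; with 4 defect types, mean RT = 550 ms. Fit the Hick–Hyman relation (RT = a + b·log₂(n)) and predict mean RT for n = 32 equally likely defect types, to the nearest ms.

1150 ms

RT is linear in log₂ n, so two points fix the line:
  b = (550 − 350) / (log₂ 4 − log₂ 2) = 200 / (2 − 1) = 200 ms/bit
  a = 350 − 200 × 1 = 150 ms
Then RT(32) = 150 + 200 × log₂ 32 = 150 + 200 × 5 ≈ 1150.000 ms.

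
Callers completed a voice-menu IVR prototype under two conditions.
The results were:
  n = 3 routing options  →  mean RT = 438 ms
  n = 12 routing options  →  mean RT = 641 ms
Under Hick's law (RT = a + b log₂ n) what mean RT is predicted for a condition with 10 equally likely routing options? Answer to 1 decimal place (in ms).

With log₂ n on the abscissa the relation is linear; from the two conditions:
  b = (641 − 438) / (log₂ 12 − log₂ 3) = 203 / (3.5850 − 1.5850) = 101.500 ms/bit
  a = 438 − 101.500 × 1.5850 = 277.126 ms
Then RT(10) = 277.126 + 101.500 × log₂ 10 = 277.126 + 101.500 × 3.3219 ≈ 614.302 ms.

614.3 ms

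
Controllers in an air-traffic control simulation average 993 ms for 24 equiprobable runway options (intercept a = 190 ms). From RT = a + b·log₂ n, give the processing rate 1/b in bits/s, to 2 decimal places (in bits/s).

5.71 bits/s

b = (993 − 190)/log₂ 24 = 803/4.5850 = 175.138 ms per bit = 0.17514 s/bit; the reciprocal is 5.710 bits/s.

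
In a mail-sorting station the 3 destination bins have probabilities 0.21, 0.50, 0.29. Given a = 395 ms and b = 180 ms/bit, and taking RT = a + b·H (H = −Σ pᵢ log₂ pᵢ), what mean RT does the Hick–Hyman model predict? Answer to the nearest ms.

663 ms

H = 0.21·log₂(1/0.21) + 0.50·log₂(1/0.50) + 0.29·log₂(1/0.29) = 1.4907 bits.
RT = 395 + 180 × 1.4907 = 663.33 ms.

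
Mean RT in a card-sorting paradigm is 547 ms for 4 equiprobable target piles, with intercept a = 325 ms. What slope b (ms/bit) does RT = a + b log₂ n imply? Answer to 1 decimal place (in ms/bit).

4 alternatives carry log₂ 4 = 2 bits; the choice cost is 547 − 325 = 222 ms, so b = 222/2 = 111.000 ms/bit.

111.0 ms/bit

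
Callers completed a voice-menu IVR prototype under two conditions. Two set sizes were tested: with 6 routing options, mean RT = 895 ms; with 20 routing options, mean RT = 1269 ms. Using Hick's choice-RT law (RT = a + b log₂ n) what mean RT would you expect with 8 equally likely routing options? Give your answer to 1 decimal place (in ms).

984.4 ms

Fit slope and intercept:
  b = (1269 − 895) / (log₂ 20 − log₂ 6) = 374 / (4.3219 − 2.5850) = 215.318 ms/bit
  a = 895 − 215.318 × 2.5850 = 338.411 ms
Then RT(8) = 338.411 + 215.318 × log₂ 8 = 338.411 + 215.318 × 3 ≈ 984.365 ms.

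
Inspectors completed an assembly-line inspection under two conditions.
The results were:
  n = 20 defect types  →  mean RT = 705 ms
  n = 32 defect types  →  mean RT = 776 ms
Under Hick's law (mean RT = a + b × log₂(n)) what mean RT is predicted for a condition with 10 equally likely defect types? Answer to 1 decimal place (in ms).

With log₂ n on the abscissa the relation is linear; from the two conditions:
  b = (776 − 705) / (log₂ 32 − log₂ 20) = 71 / (5 − 4.3219) = 104.709 ms/bit
  a = 705 − 104.709 × 4.3219 = 252.457 ms
Then RT(10) = 252.457 + 104.709 × log₂ 10 = 252.457 + 104.709 × 3.3219 ≈ 600.291 ms.

600.3 ms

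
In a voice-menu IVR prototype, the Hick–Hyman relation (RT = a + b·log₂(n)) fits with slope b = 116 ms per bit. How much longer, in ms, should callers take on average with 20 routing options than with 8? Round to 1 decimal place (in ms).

153.3 ms

ΔRT = (a + b log₂ n₂) − (a + b log₂ n₁) = b·(log₂ n₂ − log₂ n₁).
log₂(20) − log₂(8) = 4.3219 − 3 = 1.3219.
ΔRT = 116 × 1.3219 = 153.344 ms.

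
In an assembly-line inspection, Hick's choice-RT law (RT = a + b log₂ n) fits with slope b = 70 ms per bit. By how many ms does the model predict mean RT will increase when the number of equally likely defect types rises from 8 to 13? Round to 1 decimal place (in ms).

ΔRT = (a + b log₂ n₂) − (a + b log₂ n₁) = b·(log₂ n₂ − log₂ n₁).
log₂(13) − log₂(8) = 3.7004 − 3 = 0.7004.
ΔRT = 70 × 0.7004 = 49.031 ms.

49.0 ms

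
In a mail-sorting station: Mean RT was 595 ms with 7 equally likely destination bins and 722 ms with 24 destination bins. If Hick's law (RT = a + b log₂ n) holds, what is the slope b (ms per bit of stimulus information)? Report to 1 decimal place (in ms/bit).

The slope on a log₂ axis is (722 − 595) / (4.5850 − 2.8074) = 71.444 ms/bit.

71.4 ms/bit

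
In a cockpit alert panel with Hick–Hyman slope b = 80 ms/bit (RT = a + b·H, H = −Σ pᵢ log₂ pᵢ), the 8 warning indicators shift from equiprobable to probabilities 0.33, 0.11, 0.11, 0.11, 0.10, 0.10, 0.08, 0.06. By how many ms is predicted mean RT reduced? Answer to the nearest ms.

18 ms

The RT saving is b·ΔH. Equiprobable H₀ = log₂(8) = 3.0000 bits; with the given probabilities H = 2.7781 bits.
b·(H₀ − H) = 80 × (3.0000 − 2.7781) = 17.75 ms.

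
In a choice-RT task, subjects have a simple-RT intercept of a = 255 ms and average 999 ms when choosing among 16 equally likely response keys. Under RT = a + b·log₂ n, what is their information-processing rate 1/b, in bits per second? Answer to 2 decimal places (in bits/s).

5.38 bits/s

Choice component = 999 − 255 = 744 ms over log₂(16) = 4 bits.
b = 744 / 4 = 186.000 ms/bit, so 1/b = 5.376 bits/s.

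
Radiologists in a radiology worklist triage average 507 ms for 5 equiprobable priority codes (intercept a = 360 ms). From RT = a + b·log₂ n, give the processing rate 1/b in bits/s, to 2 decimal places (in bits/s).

15.80 bits/s

b = (507 − 360)/log₂ 5 = 147/2.3219 = 63.309 ms per bit = 0.06331 s/bit; the reciprocal is 15.795 bits/s.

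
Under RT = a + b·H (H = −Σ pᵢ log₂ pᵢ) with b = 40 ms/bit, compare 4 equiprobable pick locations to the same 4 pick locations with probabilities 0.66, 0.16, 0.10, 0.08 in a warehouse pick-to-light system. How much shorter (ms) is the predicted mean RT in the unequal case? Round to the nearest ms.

22 ms

The RT saving is b·ΔH. Equiprobable H₀ = log₂(4) = 2.0000 bits; with the given probabilities H = 1.4424 bits.
b·(H₀ − H) = 40 × (2.0000 − 1.4424) = 22.31 ms.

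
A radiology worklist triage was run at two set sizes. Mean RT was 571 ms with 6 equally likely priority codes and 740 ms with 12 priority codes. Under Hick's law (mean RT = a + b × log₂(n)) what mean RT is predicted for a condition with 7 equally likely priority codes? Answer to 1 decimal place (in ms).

Solve the two-equation system in a and b:
  b = (740 − 571) / (log₂ 12 − log₂ 6) = 169 / (3.5850 − 2.5850) = 169.000 ms/bit
  a = 571 − 169.000 × 2.5850 = 134.141 ms
Then RT(7) = 134.141 + 169.000 × log₂ 7 = 134.141 + 169.000 × 2.8074 ≈ 608.584 ms.

608.6 ms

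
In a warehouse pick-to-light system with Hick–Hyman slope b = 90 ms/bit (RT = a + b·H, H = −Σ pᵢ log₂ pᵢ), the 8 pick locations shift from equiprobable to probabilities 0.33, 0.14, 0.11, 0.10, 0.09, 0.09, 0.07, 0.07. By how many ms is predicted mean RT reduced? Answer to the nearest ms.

21 ms

Equiprobable entropy H₀ = log₂ 8 = 3.0000 bits.
Skewed entropy H = −Σ pᵢ log₂ pᵢ = 2.7698 bits.
ΔRT = b·(H₀ − H) = 90 × 0.2302 = 20.72 ms.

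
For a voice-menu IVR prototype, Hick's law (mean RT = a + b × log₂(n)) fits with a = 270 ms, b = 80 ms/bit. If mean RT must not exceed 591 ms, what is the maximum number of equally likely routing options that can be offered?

Set 270 + 80·log₂ n ≤ 591 → log₂ n ≤ (591 − 270)/80 = 4.0125.
So n ≤ 2^4.0125 = 16.139; the largest integer n is 16.

16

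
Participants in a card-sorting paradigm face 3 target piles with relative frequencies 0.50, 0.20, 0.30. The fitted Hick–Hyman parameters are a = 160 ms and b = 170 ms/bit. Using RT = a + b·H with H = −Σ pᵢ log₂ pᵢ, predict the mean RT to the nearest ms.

413 ms

Entropy contributions −pᵢ log₂ pᵢ: 0.5000, 0.4644, 0.5211; sum H = 1.4855 bits.
RT = a + bH = 160 + 170·1.4855 = 412.53 ms.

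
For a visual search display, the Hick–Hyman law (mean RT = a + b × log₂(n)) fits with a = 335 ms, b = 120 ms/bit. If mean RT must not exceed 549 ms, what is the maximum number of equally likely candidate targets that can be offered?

3

Set 335 + 120·log₂ n ≤ 549 → log₂ n ≤ (549 − 335)/120 = 1.7833.
So n ≤ 2^1.7833 = 3.442; the largest integer n is 3.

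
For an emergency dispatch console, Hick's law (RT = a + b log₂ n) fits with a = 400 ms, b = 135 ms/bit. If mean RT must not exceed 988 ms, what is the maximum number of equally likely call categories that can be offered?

Information budget: (988 − 400)/135 = 4.3556 bits, so n ≤ 2^4.3556 = 20.472 → at most 20.

20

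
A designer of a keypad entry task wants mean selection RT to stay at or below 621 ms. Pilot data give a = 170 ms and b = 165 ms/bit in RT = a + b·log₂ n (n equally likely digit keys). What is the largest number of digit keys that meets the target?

165·log₂ n ≤ 621 − 170 = 451, giving log₂ n ≤ 2.7333 and n ≤ 6.650. The largest whole number is 6.

6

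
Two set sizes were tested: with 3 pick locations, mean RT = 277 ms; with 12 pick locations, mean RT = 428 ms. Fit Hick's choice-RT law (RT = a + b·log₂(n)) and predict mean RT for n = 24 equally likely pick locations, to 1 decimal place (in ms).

With log₂ n on the abscissa the relation is linear; from the two conditions:
  b = (428 − 277) / (log₂ 12 − log₂ 3) = 151 / (3.5850 − 1.5850) = 75.500 ms/bit
  a = 277 − 75.500 × 1.5850 = 157.335 ms
Then RT(24) = 157.335 + 75.500 × log₂ 24 = 157.335 + 75.500 × 4.5850 ≈ 503.500 ms.

503.5 ms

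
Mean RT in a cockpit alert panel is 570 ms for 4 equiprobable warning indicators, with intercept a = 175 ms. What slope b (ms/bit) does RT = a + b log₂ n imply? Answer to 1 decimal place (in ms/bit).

log₂(4) = 2 bits.
b = (RT − a)/log₂ n = (570 − 175) / 2 = 197.500 ms/bit.

197.5 ms/bit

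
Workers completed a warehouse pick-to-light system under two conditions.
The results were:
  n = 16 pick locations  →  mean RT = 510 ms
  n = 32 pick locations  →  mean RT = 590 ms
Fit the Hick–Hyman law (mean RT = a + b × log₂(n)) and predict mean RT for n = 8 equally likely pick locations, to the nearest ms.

430 ms

With log₂ n on the abscissa the relation is linear; from the two conditions:
  b = (590 − 510) / (log₂ 32 − log₂ 16) = 80 / (5 − 4) = 80 ms/bit
  a = 510 − 80 × 4 = 190 ms
Then RT(8) = 190 + 80 × log₂ 8 = 190 + 80 × 3 ≈ 430.000 ms.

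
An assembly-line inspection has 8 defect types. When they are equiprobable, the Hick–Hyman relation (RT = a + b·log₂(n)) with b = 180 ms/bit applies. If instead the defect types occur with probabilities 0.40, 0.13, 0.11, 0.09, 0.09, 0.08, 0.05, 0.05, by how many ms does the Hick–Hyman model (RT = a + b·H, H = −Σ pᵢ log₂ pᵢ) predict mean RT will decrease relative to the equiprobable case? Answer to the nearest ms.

Equiprobable entropy H₀ = log₂ 8 = 3.0000 bits.
Skewed entropy H = −Σ pᵢ log₂ pᵢ = 2.6107 bits.
ΔRT = b·(H₀ − H) = 180 × 0.3893 = 70.07 ms.

70 ms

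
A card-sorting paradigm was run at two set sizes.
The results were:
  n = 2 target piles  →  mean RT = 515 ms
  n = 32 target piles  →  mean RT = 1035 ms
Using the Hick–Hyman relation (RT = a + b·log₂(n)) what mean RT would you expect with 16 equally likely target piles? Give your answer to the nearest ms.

Fit slope and intercept:
  b = (1035 − 515) / (log₂ 32 − log₂ 2) = 520 / (5 − 1) = 130 ms/bit
  a = 515 − 130 × 1 = 385 ms
Then RT(16) = 385 + 130 × log₂ 16 = 385 + 130 × 4 ≈ 905.000 ms.

905 ms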